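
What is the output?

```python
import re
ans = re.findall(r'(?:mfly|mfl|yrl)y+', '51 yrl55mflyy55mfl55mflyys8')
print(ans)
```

['mflyy', 'mflyy']

`findall` yields the raw match text (2 of them) because the pattern has no groups.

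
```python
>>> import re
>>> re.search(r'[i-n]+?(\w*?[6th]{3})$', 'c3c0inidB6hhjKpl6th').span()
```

(4, 19)

The pattern matches one or more of a character in [i-n] (lazy); then zero or more of a word character (lazy), then exactly 3 of one of [6th] (captured); then anchored at the end.
`search` walks the string left to right and returns the first match it finds.
The match spans [4:19] → 'inidB6hhjKpl6th'.
Captured: group 1 = 'nidB6hhjKpl6th'.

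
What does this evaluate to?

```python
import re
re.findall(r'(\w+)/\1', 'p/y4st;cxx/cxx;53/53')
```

['cxx', '53']

The backreference `\1` re-matches whatever the first group consumed, character for character.
Because there's exactly one group, `findall` drops the full match and keeps group 1 from each hit.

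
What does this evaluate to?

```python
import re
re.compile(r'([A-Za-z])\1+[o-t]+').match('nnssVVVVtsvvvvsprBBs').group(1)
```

'n'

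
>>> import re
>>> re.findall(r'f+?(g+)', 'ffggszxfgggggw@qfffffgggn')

['gg', 'ggggg', 'ggg']

This matches one or more of a literal 'f' (lazy); then one or more of a literal 'g' (captured).
One capturing group, so `findall` returns just the captured substring from each match — 3 in all.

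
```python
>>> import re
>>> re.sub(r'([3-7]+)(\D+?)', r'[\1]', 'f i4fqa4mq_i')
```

With the lazy modifier that quantifier settles for the fewest repetitions that let the rest of the pattern succeed (the atoms after it are unaffected and can still be greedy).
`\1` in the replacement pulls in group 1's text for each match.

'f i[4]qa[4]q_i'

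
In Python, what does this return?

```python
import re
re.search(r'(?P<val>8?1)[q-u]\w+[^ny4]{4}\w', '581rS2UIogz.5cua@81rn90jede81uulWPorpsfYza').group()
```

This matches optionally a literal '8', then a literal '1' (captured as 'val'); then a character in [q-u], then one or more of a word character; then exactly 4 of any character except [ny4], then a word character.
The match spans [1:16] → '81rS2UIogz.5cua'.

'81rS2UIogz.5cua'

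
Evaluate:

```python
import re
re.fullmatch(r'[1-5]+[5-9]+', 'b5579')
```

None

Pattern: one or more of a character in [1-5]; then one or more of a character in [5-9].
`re.fullmatch` requires the pattern to consume the entire string.
Here the string isn't matched end-to-end, so the call returns None.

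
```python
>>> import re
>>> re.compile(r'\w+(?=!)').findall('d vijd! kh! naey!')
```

Lookahead/lookbehind check context without consuming it, so the matched span excludes the asserted characters.
Scanning left to right: at [2:6] → 'vijd'; at [8:10] → 'kh'; at [12:16] → 'naey'.
No capturing groups, so `findall` returns the 3 full match strings.

['vijd', 'kh', 'naey']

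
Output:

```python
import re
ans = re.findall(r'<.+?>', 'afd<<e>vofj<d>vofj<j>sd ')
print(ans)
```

['<<e>', '<d>', '<j>']

A non-greedy quantifier consumes as few characters as it can — just enough that the remainder of the pattern still matches from where it stops; whatever follows it matches normally.
`findall` yields the raw match text (3 of them) because the pattern has no groups.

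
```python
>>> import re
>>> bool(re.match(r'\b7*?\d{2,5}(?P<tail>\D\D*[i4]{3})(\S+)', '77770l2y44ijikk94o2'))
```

False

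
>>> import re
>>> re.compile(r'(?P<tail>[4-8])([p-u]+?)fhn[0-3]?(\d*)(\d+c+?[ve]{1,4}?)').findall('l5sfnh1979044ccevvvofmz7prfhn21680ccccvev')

This matches a character in [4-8] (captured as 'tail'); then one or more of a character in [p-u] (lazy) (captured); then the literal 'fhn', then optionally a character in [0-3]; then zero or more of a digit (captured); then one or more of a digit, then one or more of a literal 'c' (lazy), then 1 to 4 of one of [ve] (lazy) (captured).
Scanning left to right: at [23:39] match '7prfhn21680ccccv', groups = ('7', 'pr', '168', '0ccccv').
`findall` packs the 4 group values into a tuple for every match.

[('7', 'pr', '168', '0ccccv')]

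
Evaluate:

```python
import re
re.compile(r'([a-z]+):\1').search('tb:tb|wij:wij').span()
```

(0, 5)

A backreference is literal: `\1` must see the identical characters the first group matched.
Unlike `match`, `search` isn't anchored — it looks for the pattern anywhere in the string.
The match spans [0:5] → 'tb:tb'.
Captured: group 1 = 'tb'.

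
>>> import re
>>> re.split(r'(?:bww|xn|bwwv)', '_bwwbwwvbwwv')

['_', '', 'v', 'v']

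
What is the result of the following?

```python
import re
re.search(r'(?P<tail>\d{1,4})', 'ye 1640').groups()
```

('1640',)

Pattern: 1 to 4 of a digit (captured as 'tail').
`search` walks the string left to right and returns the first match it finds.
The match spans [3:7] → '1640'.
Captured: group 1 = '1640'.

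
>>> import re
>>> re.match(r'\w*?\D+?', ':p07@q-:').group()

This matches zero or more of a word character (lazy); then one or more of a non-digit (lazy).
`match` is anchored at position 0; if the pattern doesn't fit there, it returns None.
The match spans [0:1] → ':'.

':'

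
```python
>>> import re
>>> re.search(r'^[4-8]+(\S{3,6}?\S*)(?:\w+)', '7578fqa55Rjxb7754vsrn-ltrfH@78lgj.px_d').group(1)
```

'fqa55Rjxb7754vsrn-ltrfH@78lgj.px_'

The pattern matches anchored at the start of the string; then one or more of a character in [4-8]; then 3 to 6 of a non-whitespace character (lazy), then zero or more of a non-whitespace character (captured); then one or more of a word character (non-capturing group).
`search` walks the string left to right and returns the first match it finds.
The match spans [0:38] → '7578fqa55Rjxb7754vsrn-ltrfH@78lgj.px_d'.
Captured: group 1 = 'fqa55Rjxb7754vsrn-ltrfH@78lgj.px_'.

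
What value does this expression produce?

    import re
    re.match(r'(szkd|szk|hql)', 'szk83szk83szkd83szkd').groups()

`re.match` won't scan ahead — the pattern has to work from the very first character.
The match spans [0:3] → 'szk'.
Captured: group 1 = 'szk'.

('szk',)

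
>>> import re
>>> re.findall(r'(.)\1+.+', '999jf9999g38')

['9']

A backreference is literal: `\1` must see the identical characters the first group matched.
Scanning left to right: at [0:12] match '999jf9999g38', group 1 = '9'.
Because there's exactly one group, `findall` drops the full match and keeps group 1 from the one hit.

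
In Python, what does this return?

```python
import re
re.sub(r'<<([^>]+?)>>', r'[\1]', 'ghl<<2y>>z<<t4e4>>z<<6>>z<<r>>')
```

Each match is replaced using the text its own group 1 captured.

'ghl[2y]z[t4e4]z[6]z[r]'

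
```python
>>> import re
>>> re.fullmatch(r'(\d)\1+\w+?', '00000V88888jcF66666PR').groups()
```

('0',)

A backreference is literal: `\1` must see the identical characters the first group matched.
`re.fullmatch` is like wrapping the pattern in `^…$` (in single-line mode).
The match spans [0:21] → '00000V88888jcF66666PR'.
Captured: group 1 = '0'.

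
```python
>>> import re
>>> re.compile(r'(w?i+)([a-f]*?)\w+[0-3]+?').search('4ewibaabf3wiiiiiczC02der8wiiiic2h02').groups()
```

('wi', '')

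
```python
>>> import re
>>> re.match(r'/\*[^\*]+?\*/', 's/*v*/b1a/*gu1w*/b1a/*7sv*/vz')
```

None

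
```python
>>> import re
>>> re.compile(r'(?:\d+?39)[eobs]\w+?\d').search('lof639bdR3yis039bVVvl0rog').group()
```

'639bdR3'

The pattern matches one or more of a digit (lazy), then the literal '39' (non-capturing group); then one of [eobs]; then one or more of a word character (lazy), then a digit.
Unlike `match`, `search` isn't anchored — it looks for the pattern anywhere in the string.
The match spans [3:10] → '639bdR3'.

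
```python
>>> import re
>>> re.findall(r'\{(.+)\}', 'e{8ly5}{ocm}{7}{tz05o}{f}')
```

['8ly5}{ocm}{7}{tz05o}{f']

`findall` collects group 1 from the one match (1 total).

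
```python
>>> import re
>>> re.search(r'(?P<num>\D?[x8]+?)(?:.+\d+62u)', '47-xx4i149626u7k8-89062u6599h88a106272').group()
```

The pattern matches optionally a non-digit, then one or more of one of [x8] (lazy) (captured as 'num'); then one or more of any character, then one or more of a digit, then the literal '62u' (non-capturing group).
`search` walks the string left to right and returns the first match it finds.
The match spans [2:24] → '-xx4i149626u7k8-89062u'.
Captured: group 1 = '-x'.

'-xx4i149626u7k8-89062u'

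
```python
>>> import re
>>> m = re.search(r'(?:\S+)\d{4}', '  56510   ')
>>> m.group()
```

'56510'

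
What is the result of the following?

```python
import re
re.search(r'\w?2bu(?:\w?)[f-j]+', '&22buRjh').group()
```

'22buRjh'

This matches optionally a word character, then the literal '2bu'; then optionally a word character (non-capturing group); then one or more of a character in [f-j].
The match spans [1:8] → '22buRjh'.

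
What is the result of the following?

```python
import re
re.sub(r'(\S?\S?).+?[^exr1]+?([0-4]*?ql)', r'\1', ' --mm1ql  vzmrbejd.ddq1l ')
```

'  vzmrbejd.ddq1l '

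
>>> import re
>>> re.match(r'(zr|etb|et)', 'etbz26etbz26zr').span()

`match` is anchored at position 0; if the pattern doesn't fit there, it returns None.
The match spans [0:3] → 'etb'.

(0, 3)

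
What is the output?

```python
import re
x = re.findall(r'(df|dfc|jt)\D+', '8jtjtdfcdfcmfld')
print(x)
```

['jt']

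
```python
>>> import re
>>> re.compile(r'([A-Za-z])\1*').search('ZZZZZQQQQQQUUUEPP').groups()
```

('Z',)

The backreference `\1` re-matches whatever the first group consumed, character for character.
`re.search` scans for the first position where the pattern succeeds.
The match spans [0:5] → 'ZZZZZ'.
Captured: group 1 = 'Z'.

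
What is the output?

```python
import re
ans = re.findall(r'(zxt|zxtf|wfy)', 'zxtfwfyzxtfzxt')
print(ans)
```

Branches in `(...|...)` are attempted left-to-right; the first branch that allows the whole pattern to succeed is taken.
Scanning left to right: at [0:3] match 'zxt', group 1 = 'zxt'; at [4:7] match 'wfy', group 1 = 'wfy'; at [7:10] match 'zxt', group 1 = 'zxt'; at [11:14] match 'zxt', group 1 = 'zxt'.
With a single group, `findall` returns only what that group captured — 4 items.

['zxt', 'wfy', 'zxt', 'zxt']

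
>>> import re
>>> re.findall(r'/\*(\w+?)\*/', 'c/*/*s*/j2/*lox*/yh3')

['s', 'lox']

Walking the string: at [3:8] match '/*s*/', group 1 = 's'; at [10:17] match '/*lox*/', group 1 = 'lox'.
One capturing group, so `findall` returns just the captured substring from each match — 2 in all.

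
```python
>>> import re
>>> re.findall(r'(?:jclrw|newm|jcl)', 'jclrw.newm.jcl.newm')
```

Branches in `(...|...)` are attempted left-to-right; the first branch that allows the whole pattern to succeed is taken.
No capturing groups, so `findall` returns the 4 full match strings.

['jclrw', 'newm', 'jcl', 'newm']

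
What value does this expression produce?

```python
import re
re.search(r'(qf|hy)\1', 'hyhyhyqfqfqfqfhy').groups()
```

`\1` is not a pattern — it's the concrete string captured by group 1, re-applied verbatim.
`search` walks the string left to right and returns the first match it finds.
The match spans [0:4] → 'hyhy'.
Captured: group 1 = 'hy'.

('hy',)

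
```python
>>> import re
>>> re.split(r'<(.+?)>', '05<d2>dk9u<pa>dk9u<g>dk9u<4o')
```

['05', 'd2', 'dk9u', 'pa', 'dk9u', 'g', 'dk9u<4o']

Matches to split on: at [2:6] → '<d2>'; at [10:14] → '<pa>'; at [18:21] → '<g>'.
With a capturing group present, the delimiter's captured portion is kept in the result list.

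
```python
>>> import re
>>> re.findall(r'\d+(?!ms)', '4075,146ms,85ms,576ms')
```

The negative lookahead/lookbehind blocks any match where the forbidden context is present.
No capturing groups, so `findall` returns the 4 full match strings.

['4075', '14', '8', '57']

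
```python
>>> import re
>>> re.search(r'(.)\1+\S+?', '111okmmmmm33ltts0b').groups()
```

('1',)

The backreference `\1` re-matches whatever the first group consumed, character for character.
`search` walks the string left to right and returns the first match it finds.
The match spans [0:4] → '111o'.
Captured: group 1 = '1'.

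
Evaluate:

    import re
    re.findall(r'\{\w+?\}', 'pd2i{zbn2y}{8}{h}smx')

No capturing groups, so `findall` returns the 3 full match strings.

['{zbn2y}', '{8}', '{h}']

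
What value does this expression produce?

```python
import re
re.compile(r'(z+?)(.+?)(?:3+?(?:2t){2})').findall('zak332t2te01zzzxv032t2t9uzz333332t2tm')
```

Pattern: one or more of a literal 'z' (lazy) (captured); then one or more of any character (lazy) (captured); then one or more of a literal '3' (lazy), then the literal '2t' repeated 2 times (non-capturing group).
Scanning left to right: at [0:9] match 'zak332t2t', groups = ('z', 'ak'); at [12:23] match 'zzzxv032t2t', groups = ('z', 'zzxv0'); at [25:36] match 'zz333332t2t', groups = ('z', 'z').
With 2 capturing groups, `findall` returns a 2-tuple per match.

[('z', 'ak'), ('z', 'zzxv0'), ('z', 'z')]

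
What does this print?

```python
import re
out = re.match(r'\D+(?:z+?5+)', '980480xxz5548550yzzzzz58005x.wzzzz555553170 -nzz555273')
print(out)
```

None

`re.match` won't scan ahead — the pattern has to work from the very first character.
Here position 0 doesn't satisfy it, so the call returns None.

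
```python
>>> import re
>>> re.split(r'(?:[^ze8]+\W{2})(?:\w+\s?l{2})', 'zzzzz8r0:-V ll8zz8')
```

This matches one or more of any character except [ze8], then exactly 2 of a non-word character (non-capturing group); then one or more of a word character, then optionally whitespace, then exactly 2 of a literal 'l' (non-capturing group).
Matches to split on: at [6:14] → 'r0:-V ll'.
Splitting on the pattern gives 2 pieces.

['zzzzz8', '8zz8']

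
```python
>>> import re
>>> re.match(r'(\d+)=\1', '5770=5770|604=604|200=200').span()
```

(0, 9)

After group 1 captures some text, `\1` only succeeds where that same text appears again.
`re.match` only tries the pattern at the start of the string.
The match spans [0:9] → '5770=5770'.
Captured: group 1 = '5770'.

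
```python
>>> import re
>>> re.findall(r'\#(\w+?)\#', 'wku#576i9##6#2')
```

['576i9', '6']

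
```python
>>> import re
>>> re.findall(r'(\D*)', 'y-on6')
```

The pattern matches zero or more of a non-digit (captured).
Walking the string: at [0:4] match 'y-on', group 1 = 'y-on'; at [4:4] match '', group 1 = ''; at [5:5] match '', group 1 = ''.
One capturing group, so `findall` returns just the captured substring from each match — 3 in all.

['y-on', '', '']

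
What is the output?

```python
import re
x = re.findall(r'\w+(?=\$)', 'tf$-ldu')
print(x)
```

The positive lookaround only admits positions where the adjacent text matches; those characters stay outside the span.
Walking the string: at [0:2] → 'tf'.
With no groups in the pattern, `findall` gives back each whole match — 1 here.

['tf']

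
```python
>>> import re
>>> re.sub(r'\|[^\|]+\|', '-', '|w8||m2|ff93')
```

'--ff93'

Every occurrence is swapped for '-'.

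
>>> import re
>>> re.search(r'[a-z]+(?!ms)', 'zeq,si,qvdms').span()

(0, 3)

`(?!…)`/`(?<!…)` only lets a position through if the neighbouring text does NOT match; no characters are consumed.
`search` walks the string left to right and returns the first match it finds.
The match spans [0:3] → 'zeq'.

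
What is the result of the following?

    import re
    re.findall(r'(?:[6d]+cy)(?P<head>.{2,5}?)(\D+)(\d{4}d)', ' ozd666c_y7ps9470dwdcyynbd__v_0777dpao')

[('yn', 'bd__v_', '0777d')]

The pattern matches one or more of one of [6d], then the literal 'cy' (non-capturing group); then 2 to 5 of any character (lazy) (captured as 'head'); then one or more of a non-digit (captured); then exactly 4 of a digit, then the literal 'd' (captured).
Lazy quantifiers expand one character at a time until the remainder of the pattern can match.
Matches: at [19:35] match 'dcyynbd__v_0777d', groups = ('yn', 'bd__v_', '0777d').
3 groups means the one result is a tuple of 3 captured strings — 1 here.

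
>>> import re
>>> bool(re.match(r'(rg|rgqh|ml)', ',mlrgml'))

False

`re.match` won't scan ahead — the pattern has to work from the very first character.
Here the string doesn't start with a match, so the call returns None, and `bool(None)` is False.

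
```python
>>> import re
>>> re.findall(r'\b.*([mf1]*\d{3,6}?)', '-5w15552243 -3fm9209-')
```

['209']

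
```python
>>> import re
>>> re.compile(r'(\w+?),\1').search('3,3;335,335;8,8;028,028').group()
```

'3,3'

The backreference `\1` re-matches whatever the first group consumed, character for character.
`search` walks the string left to right and returns the first match it finds.
The match spans [0:3] → '3,3'.
Captured: group 1 = '3'.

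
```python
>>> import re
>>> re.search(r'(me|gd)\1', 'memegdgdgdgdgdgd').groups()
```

('me',)

`\1` has to match the exact text group 1 already captured.
`re.search` tries every starting position until one works.
The match spans [0:4] → 'meme'.
Captured: group 1 = 'me'.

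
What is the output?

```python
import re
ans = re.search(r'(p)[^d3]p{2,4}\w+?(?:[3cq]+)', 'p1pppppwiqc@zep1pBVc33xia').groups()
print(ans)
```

Pattern: a literal 'p' (captured); then any character except [d3], then 2 to 4 of a literal 'p', then one or more of a word character (lazy); then one or more of one of [3cq] (non-capturing group).
`re.search` scans for the first position where the pattern succeeds.
The match spans [0:11] → 'p1pppppwiqc'.
Captured: group 1 = 'p'.

('p',)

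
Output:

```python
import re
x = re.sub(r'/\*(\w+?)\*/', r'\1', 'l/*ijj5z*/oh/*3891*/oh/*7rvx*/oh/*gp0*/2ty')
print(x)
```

lijj5zoh3891oh7rvxohgp02ty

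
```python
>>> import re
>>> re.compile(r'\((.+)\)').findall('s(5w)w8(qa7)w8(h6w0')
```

['5w)w8(qa7']

`findall` collects group 1 from the one match (1 total).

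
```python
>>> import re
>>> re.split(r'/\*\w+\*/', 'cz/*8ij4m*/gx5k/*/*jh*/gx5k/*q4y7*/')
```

['cz', 'gx5k/*', 'gx5k', '']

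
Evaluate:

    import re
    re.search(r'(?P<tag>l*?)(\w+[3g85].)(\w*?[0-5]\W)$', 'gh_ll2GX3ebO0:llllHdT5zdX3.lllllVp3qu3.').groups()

('', 'llllHdT5zdX3.', 'lllllVp3qu3.')

This matches zero or more of a literal 'l' (lazy) (captured as 'tag'); then one or more of a word character, then one of [3g85], then any character (captured); then zero or more of a word character (lazy), then a character in [0-5], then a non-word character (captured); then anchored at the end.
`search` walks the string left to right and returns the first match it finds.
The match spans [14:39] → 'llllHdT5zdX3.lllllVp3qu3.'.
Captured: group 1 = '', group 2 = 'llllHdT5zdX3.', group 3 = 'lllllVp3qu3.'.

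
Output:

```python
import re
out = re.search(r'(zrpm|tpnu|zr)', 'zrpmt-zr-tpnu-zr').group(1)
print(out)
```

The regex engine tests alternatives in the order written; an earlier branch that matches wins even if a later one would match more.
`re.search` scans for the first position where the pattern succeeds.
The match spans [0:4] → 'zrpm'.
Captured: group 1 = 'zrpm'.

zrpm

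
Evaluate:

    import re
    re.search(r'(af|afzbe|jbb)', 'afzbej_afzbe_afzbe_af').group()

`|` is ordered: at each position the engine commits to the first alternative that works.
Unlike `match`, `search` isn't anchored — it looks for the pattern anywhere in the string.
The match spans [0:2] → 'af'.
Captured: group 1 = 'af'.

'af'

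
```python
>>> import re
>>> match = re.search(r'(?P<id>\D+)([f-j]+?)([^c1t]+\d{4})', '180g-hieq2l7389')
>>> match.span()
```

(3, 15)

Pattern: one or more of a non-digit (captured as 'id'); then one or more of a character in [f-j] (lazy) (captured); then one or more of any character except [c1t], then exactly 4 of a digit (captured).
`search` walks the string left to right and returns the first match it finds.
The match spans [3:15] → 'g-hieq2l7389'.
Captured: group 1 = 'g-h', group 2 = 'i', group 3 = 'eq2l7389'.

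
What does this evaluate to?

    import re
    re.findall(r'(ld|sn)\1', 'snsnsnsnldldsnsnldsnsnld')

The backreference `\1` re-matches whatever the first group consumed, character for character.
Matches: at [0:4] match 'snsn', group 1 = 'sn'; at [4:8] match 'snsn', group 1 = 'sn'; at [8:12] match 'ldld', group 1 = 'ld'; at [12:16] match 'snsn', group 1 = 'sn'; at [18:22] match 'snsn', group 1 = 'sn'.
With a single group, `findall` returns only what that group captured — 5 items.

['sn', 'sn', 'ld', 'sn', 'sn']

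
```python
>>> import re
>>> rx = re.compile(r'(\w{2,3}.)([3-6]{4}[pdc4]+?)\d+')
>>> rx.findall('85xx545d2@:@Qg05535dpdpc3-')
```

2 groups means the one result is a tuple of 2 captured strings — 1 here.

[('Qg0', '5535dpdpc')]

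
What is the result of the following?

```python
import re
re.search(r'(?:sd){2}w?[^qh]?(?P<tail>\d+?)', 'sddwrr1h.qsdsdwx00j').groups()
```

This matches the literal 'sd' repeated 2 times, then optionally the literal 'w', then optionally any character except [qh]; then one or more of a digit (lazy) (captured as 'tail').
With the lazy modifier that quantifier settles for the fewest repetitions that let the rest of the pattern succeed (the atoms after it are unaffected and can still be greedy).
`search` walks the string left to right and returns the first match it finds.
The match spans [10:17] → 'sdsdwx0'.
Captured: group 1 = '0'.

('0',)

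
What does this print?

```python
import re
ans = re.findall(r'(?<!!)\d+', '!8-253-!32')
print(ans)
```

['253', '2']

The negative lookaround is zero-width — it rules out positions where the adjacent text would match, without consuming anything.
`findall` yields the raw match text (2 of them) because the pattern has no groups.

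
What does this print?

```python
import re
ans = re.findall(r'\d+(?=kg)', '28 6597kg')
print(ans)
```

The lookaround is zero-width — it requires the adjacent text to match without consuming it, so the asserted text isn't part of the match.
With no groups in the pattern, `findall` gives back each whole match — 1 here.

['6597']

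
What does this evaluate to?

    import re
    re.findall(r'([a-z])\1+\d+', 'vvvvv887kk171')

['v', 'k']

`\1` is not a pattern — it's the concrete string captured by group 1, re-applied verbatim.
Scanning left to right: at [0:8] match 'vvvvv887', group 1 = 'v'; at [8:13] match 'kk171', group 1 = 'k'.
With a single group, `findall` returns only what that group captured — 2 items.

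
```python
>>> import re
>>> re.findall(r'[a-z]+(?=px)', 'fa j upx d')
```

['u']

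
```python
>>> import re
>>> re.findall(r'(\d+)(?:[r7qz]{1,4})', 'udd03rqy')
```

['03']

Pattern: one or more of a digit (captured); then 1 to 4 of one of [r7qz] (non-capturing group).
With a single group, `findall` returns only what that group captured — 1 item.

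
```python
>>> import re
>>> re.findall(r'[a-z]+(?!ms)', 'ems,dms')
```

`(?!…)`/`(?<!…)` only lets a position through if the neighbouring text does NOT match; no characters are consumed.
With no groups in the pattern, `findall` gives back each whole match — 2 here.

['ems', 'dms']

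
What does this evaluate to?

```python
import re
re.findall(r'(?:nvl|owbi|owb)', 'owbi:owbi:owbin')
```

['owbi', 'owbi', 'owbi']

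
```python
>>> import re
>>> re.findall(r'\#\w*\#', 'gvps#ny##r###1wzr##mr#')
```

Walking the string: at [4:8] → '#ny#'; at [8:11] → '#r#'; at [11:13] → '##'; at [17:19] → '##'.
Since nothing is captured, `findall` lists the 4 matched substrings directly.

['#ny#', '#r#', '##', '##']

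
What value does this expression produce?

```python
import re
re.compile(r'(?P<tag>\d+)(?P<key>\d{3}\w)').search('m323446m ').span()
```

Pattern: one or more of a digit (captured as 'tag'); then exactly 3 of a digit, then a word character (captured as 'key').
Unlike `match`, `search` isn't anchored — it looks for the pattern anywhere in the string.
The match spans [1:8] → '323446m'.
Captured: group 1 = '323', group 2 = '446m'.

(1, 8)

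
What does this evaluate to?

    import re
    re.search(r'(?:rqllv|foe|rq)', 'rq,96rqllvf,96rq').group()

'rq'

`search` walks the string left to right and returns the first match it finds.
The match spans [0:2] → 'rq'.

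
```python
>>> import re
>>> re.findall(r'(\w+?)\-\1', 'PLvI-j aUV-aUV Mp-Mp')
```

['aUV', 'Mp']

After group 1 captures some text, `\1` only succeeds where that same text appears again.
With a single group, `findall` returns only what that group captured — 2 items.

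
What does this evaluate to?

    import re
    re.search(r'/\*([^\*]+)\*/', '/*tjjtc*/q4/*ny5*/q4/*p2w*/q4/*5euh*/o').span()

(0, 9)

`re.search` scans for the first position where the pattern succeeds.
The match spans [0:9] → '/*tjjtc*/'.
Captured: group 1 = 'tjjtc'.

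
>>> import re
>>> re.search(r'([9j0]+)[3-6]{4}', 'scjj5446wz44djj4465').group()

'jj5446'

The match spans [2:8] → 'jj5446'.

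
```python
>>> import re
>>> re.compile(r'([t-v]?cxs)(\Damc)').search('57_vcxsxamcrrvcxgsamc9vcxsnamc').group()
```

'vcxsxamc'

The match spans [3:11] → 'vcxsxamc'.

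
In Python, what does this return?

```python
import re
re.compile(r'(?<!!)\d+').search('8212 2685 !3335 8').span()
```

(0, 4)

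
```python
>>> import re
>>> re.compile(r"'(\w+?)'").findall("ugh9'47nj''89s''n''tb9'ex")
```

`findall` collects group 1 from each match (4 total).

['47nj', '89s', 'n', 'tb9']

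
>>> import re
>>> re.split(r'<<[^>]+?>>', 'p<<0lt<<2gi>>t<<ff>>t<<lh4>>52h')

['p', 't', 't', '52h']

Matches to split on: at [1:13] → '<<0lt<<2gi>>'; at [14:20] → '<<ff>>'; at [21:28] → '<<lh4>>'.
The string is cut at each match, leaving 4 pieces.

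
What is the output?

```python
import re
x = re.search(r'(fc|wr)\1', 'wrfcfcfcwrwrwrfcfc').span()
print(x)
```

After group 1 captures some text, `\1` only succeeds where that same text appears again.
Unlike `match`, `search` isn't anchored — it looks for the pattern anywhere in the string.
The match spans [2:6] → 'fcfc'.
Captured: group 1 = 'fc'.

(2, 6)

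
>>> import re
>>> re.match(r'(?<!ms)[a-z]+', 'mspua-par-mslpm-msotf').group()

'mspua'

`(?!…)`/`(?<!…)` only lets a position through if the neighbouring text does NOT match; no characters are consumed.
`re.match` only tries the pattern at the start of the string.
The match spans [0:5] → 'mspua'.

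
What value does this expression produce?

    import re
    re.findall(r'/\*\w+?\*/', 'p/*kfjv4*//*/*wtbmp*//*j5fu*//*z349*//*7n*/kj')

['/*kfjv4*/', '/*wtbmp*/', '/*j5fu*/', '/*z349*/', '/*7n*/']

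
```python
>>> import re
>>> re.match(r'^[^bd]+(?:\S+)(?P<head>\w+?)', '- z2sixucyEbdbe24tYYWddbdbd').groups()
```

('d',)

The match spans [0:27] → '- z2sixucyEbdbe24tYYWddbdbd'.
Captured: group 1 = 'd'.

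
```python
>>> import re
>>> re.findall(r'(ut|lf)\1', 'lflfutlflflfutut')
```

`\1` has to match the exact text group 1 already captured.
Scanning left to right: at [0:4] match 'lflf', group 1 = 'lf'; at [6:10] match 'lflf', group 1 = 'lf'; at [12:16] match 'utut', group 1 = 'ut'.
`findall` collects group 1 from each match (3 total).

['lf', 'lf', 'ut']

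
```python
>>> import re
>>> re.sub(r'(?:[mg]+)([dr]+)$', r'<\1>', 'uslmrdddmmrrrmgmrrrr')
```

'uslmrdddmmrrr<rrrr>'

Pattern: one or more of one of [mg] (non-capturing group); then one or more of one of [dr] (captured); then anchored at the end.
Matches: at [13:20] → 'mgmrrrr'.
Each match is replaced using the text its own group 1 captured.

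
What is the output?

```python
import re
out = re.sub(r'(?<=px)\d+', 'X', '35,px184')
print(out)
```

35,pxX

The `(?=…)`/`(?<=…)` assertion just peeks at neighbouring text; it doesn't advance the match position.
Matches: at [5:8] → '184'.
Every occurrence is swapped for 'X'.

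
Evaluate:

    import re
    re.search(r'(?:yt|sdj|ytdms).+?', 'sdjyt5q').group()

'sdjy'

The match spans [0:4] → 'sdjy'.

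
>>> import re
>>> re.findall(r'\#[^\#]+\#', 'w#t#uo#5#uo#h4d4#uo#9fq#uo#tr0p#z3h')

['#t#', '#5#', '#h4d4#', '#9fq#', '#tr0p#']

`findall` yields the raw match text (5 of them) because the pattern has no groups.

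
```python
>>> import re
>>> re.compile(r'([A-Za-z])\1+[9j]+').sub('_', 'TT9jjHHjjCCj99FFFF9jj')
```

'____'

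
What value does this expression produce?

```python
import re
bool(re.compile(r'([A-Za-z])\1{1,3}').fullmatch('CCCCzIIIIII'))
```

`re.fullmatch` requires the pattern to consume the entire string.
Here the pattern can't cover the whole string, so the call returns None, and `bool(None)` is False.

False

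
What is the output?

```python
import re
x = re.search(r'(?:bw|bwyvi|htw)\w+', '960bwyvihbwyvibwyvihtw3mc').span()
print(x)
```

(3, 25)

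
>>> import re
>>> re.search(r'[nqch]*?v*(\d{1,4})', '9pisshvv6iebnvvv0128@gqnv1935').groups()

The pattern matches zero or more of one of [nqch] (lazy), then zero or more of the literal 'v'; then 1 to 4 of a digit (captured).
`re.search` scans for the first position where the pattern succeeds.
The match spans [0:1] → '9'.
Captured: group 1 = '9'.

('9',)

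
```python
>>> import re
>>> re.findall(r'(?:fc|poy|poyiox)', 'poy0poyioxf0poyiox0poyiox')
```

`|` is ordered: at each position the engine commits to the first alternative that works.
Scanning left to right: at [0:3] → 'poy'; at [4:7] → 'poy'; at [12:15] → 'poy'; at [19:22] → 'poy'.
With no groups in the pattern, `findall` gives back each whole match — 4 here.

['poy', 'poy', 'poy', 'poy']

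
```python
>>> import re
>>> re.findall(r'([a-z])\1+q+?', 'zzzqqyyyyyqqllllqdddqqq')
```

['z', 'y', 'l', 'd']

`\1` has to match the exact text group 1 already captured.
Matches: at [0:4] match 'zzzq', group 1 = 'z'; at [5:11] match 'yyyyyq', group 1 = 'y'; at [12:17] match 'llllq', group 1 = 'l'; at [17:21] match 'dddq', group 1 = 'd'.
Because there's exactly one group, `findall` drops the full match and keeps group 1 from each hit.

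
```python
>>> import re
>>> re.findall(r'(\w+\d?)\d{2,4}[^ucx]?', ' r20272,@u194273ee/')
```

This matches one or more of a word character, then optionally a digit (captured); then 2 to 4 of a digit, then optionally any character except [ucx].
Scanning left to right: at [1:8] match 'r20272,', group 1 = 'r202'; at [9:17] match 'u194273e', group 1 = 'u1942'.
One capturing group, so `findall` returns just the captured substring from each match — 2 in all.

['r202', 'u1942']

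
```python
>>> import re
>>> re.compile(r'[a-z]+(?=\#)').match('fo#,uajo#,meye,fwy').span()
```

(0, 2)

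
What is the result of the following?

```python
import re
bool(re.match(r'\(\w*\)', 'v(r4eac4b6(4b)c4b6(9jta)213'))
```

With `match`, the pattern is implicitly anchored at the beginning.
Here the pattern fails at index 0, so the call returns None, and `bool(None)` is False.

False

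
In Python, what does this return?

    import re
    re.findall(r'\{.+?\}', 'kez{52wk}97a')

With no groups in the pattern, `findall` gives back each whole match — 1 here.

['{52wk}']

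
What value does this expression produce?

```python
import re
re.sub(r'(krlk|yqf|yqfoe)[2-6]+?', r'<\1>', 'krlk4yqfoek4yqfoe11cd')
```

`\1` in the replacement pulls in group 1's text for each match.

'<krlk>yqfoek4yqfoe11cd'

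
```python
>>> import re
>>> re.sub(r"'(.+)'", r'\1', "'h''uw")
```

Matches: at [0:4] → "'h''".
The replacement refers to a captured group, so each match is rewritten using its own captured text.

"h'uw"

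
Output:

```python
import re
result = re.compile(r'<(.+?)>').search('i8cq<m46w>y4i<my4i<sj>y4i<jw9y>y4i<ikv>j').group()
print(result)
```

<m46w>

With the lazy modifier that quantifier settles for the fewest repetitions that let the rest of the pattern succeed (the atoms after it are unaffected and can still be greedy).
The match spans [4:10] → '<m46w>'.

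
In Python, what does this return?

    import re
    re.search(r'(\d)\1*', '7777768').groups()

The match spans [0:5] → '77777'.
Captured: group 1 = '7'.

('7',)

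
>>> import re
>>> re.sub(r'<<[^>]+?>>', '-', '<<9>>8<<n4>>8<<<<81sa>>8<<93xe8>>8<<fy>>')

'-8-8-8-8-'

Matches: at [0:5] → '<<9>>'; at [6:12] → '<<n4>>'; at [13:23] → '<<<<81sa>>'; at [24:33] → '<<93xe8>>'; at [34:40] → '<<fy>>'.
Each match is replaced by '-'.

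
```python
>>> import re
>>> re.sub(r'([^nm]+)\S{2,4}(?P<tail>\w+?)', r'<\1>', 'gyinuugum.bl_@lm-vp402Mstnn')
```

Pattern: one or more of any character except [nm] (captured); then 2 to 4 of a non-whitespace character; then one or more of a word character (lazy) (captured as 'tail').
Matches: at [0:8] → 'gyinuugu'; at [9:20] → '.bl_@lm-vp4'; at [20:27] → '02Mstnn'.
`\1` in the replacement pulls in group 1's text for each match.

'<gyi>m<.bl_@l><02Ms>'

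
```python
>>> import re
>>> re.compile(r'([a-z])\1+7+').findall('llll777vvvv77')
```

`\1` is not a pattern — it's the concrete string captured by group 1, re-applied verbatim.
Because there's exactly one group, `findall` drops the full match and keeps group 1 from each hit.

['l', 'v']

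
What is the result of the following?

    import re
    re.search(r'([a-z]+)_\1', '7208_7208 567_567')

A backreference is literal: `\1` must see the identical characters the first group matched.
Here no position works, so the call returns None.

None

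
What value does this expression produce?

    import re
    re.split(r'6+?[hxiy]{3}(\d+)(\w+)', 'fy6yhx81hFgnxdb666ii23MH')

['fy', '81', 'hFgnxdb666ii23MH', '']

Pattern: one or more of a literal '6' (lazy), then exactly 3 of one of [hxiy]; then one or more of a digit (captured); then one or more of a word character (captured).
Because the pattern has a capturing group, `split` also inserts each captured text between the pieces.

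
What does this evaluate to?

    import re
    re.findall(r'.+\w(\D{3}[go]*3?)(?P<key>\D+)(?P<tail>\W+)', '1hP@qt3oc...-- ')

[('...', '--', ' ')]

This matches one or more of any character, then a word character; then exactly 3 of a non-digit, then zero or more of one of [go], then optionally the literal '3' (captured); then one or more of a non-digit (captured as 'key'); then one or more of a non-word character (captured as 'tail').
Walking the string: at [0:15] match '1hP@qt3oc...-- ', groups = ('...', '--', ' ').
3 groups means the one result is a tuple of 3 captured strings — 1 here.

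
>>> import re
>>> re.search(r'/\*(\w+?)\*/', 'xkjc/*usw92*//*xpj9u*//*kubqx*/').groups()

('usw92',)

`re.search` tries every starting position until one works.
The match spans [4:13] → '/*usw92*/'.
Captured: group 1 = 'usw92'.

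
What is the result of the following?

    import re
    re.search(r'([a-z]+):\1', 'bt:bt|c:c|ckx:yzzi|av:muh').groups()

('bt',)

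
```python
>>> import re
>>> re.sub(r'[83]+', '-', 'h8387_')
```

'h-7_'

Pattern: one or more of one of [83].
Matches: at [1:4] → '838'.
`sub` substitutes '-' at each match site.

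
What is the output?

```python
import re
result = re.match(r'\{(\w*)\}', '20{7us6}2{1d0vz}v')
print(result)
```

None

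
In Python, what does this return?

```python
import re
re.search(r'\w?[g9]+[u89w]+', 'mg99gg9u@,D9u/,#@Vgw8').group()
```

The match spans [0:8] → 'mg99gg9u'.

'mg99gg9u'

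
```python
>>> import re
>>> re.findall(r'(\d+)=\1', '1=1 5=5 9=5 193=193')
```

A backreference is literal: `\1` must see the identical characters the first group matched.
Walking the string: at [0:3] match '1=1', group 1 = '1'; at [4:7] match '5=5', group 1 = '5'; at [12:19] match '193=193', group 1 = '193'.
One capturing group, so `findall` returns just the captured substring from each match — 3 in all.

['1', '5', '193']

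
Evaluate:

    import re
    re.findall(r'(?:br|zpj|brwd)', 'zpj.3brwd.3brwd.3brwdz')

['zpj', 'br', 'br', 'br']

The regex engine tests alternatives in the order written; an earlier branch that matches wins even if a later one would match more.
Walking the string: at [0:3] → 'zpj'; at [5:7] → 'br'; at [11:13] → 'br'; at [17:19] → 'br'.
Since nothing is captured, `findall` lists the 4 matched substrings directly.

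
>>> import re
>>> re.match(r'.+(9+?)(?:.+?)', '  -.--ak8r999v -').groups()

('9',)

Pattern: one or more of any character; then one or more of a literal '9' (lazy) (captured); then one or more of any character (lazy) (non-capturing group).
The `?` after the quantifier makes it lazy — it takes as little as possible before letting the rest of the pattern try.
With `match`, the pattern is implicitly anchored at the beginning.
The match spans [0:14] → '  -.--ak8r999v'.
Captured: group 1 = '9'.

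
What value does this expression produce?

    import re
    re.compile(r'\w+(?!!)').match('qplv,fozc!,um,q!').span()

(0, 4)

`re.match` won't scan ahead — the pattern has to work from the very first character.
The match spans [0:4] → 'qplv'.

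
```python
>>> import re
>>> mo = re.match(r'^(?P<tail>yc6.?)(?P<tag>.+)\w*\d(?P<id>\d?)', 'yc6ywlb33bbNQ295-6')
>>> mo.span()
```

(0, 18)

This matches anchored at the start of the string; then the literal 'yc6', then optionally any character (captured as 'tail'); then one or more of any character (captured as 'tag'); then zero or more of a word character, then a digit; then optionally a digit (captured as 'id').
`re.match` only tries the pattern at the start of the string.
The match spans [0:18] → 'yc6ywlb33bbNQ295-6'.
Captured: group 1 = 'yc6y', group 2 = 'wlb33bbNQ295-', group 3 = ''.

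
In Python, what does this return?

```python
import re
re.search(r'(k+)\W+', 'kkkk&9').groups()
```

('kkkk',)

The match spans [0:5] → 'kkkk&'.
Captured: group 1 = 'kkkk'.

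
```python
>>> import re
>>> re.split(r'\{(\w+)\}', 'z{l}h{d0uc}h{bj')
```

['z', 'l', 'h', 'd0uc', 'h{bj']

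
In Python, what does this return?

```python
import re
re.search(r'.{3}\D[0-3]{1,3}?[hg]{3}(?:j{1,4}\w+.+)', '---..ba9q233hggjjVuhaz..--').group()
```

This matches exactly 3 of any character, then a non-digit, then 1 to 3 of a character in [0-3] (lazy); then exactly 3 of one of [hg]; then 1 to 4 of the literal 'j', then one or more of a word character, then one or more of any character (non-capturing group).
The match spans [5:26] → 'ba9q233hggjjVuhaz..--'.

'ba9q233hggjjVuhaz..--'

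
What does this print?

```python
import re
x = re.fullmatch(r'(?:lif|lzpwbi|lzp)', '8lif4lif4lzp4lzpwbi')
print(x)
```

None

`re.fullmatch` is like wrapping the pattern in `^…$` (in single-line mode).
Here the string isn't matched end-to-end, so the call returns None.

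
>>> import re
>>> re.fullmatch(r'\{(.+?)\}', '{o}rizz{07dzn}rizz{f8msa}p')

None

`fullmatch` succeeds only if the pattern covers the string from start to end.
Here the string isn't matched end-to-end, so the call returns None.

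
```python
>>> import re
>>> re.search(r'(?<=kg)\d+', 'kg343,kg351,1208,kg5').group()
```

The `(?=…)`/`(?<=…)` assertion just peeks at neighbouring text; it doesn't advance the match position.
The match spans [2:5] → '343'.

'343'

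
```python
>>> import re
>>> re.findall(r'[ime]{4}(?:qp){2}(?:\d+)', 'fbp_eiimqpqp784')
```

['eiimqpqp784']

Pattern: exactly 4 of one of [ime], then the literal 'qp' repeated 2 times; then one or more of a digit (non-capturing group).
Matches: at [4:15] → 'eiimqpqp784'.
With no groups in the pattern, `findall` gives back each whole match — 1 here.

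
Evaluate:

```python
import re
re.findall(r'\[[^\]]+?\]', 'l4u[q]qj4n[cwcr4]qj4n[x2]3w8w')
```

Scanning left to right: at [3:6] → '[q]'; at [10:17] → '[cwcr4]'; at [21:25] → '[x2]'.
No capturing groups, so `findall` returns the 3 full match strings.

['[q]', '[cwcr4]', '[x2]']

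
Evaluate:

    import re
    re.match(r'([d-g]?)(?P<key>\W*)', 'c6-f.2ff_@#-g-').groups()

('', '')

Pattern: optionally a character in [d-g] (captured); then zero or more of a non-word character (captured as 'key').
`match` is anchored at position 0; if the pattern doesn't fit there, it returns None.
The match spans [0:0] → ''.
Captured: group 1 = '', group 2 = ''.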